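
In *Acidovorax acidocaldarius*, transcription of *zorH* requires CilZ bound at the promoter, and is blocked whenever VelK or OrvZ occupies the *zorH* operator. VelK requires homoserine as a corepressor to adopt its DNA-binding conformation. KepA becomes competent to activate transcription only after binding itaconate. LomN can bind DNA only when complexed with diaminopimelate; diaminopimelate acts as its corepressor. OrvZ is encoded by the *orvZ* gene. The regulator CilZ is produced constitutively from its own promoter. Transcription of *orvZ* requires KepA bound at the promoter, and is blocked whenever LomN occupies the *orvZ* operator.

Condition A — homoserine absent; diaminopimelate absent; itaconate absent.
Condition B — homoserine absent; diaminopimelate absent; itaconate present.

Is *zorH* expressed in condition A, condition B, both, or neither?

Condition A:
Homoserine is absent, so VelK is inactive.
Diaminopimelate is absent, so LomN is inactive.
Itaconate is absent, so KepA is inactive.
Required activator KepA is absent, so *orvZ* is not transcribed.
So OrvZ is not produced.
CilZ is produced constitutively and is active.
No repressor is bound and CilZ is active, so *zorH* is transcribed.
→ *zorH* is ON in A.
Condition B:
Homoserine is absent, so VelK is inactive.
Diaminopimelate is absent, so LomN is inactive.
Itaconate is present, so KepA is active.
No repressor is bound and KepA is active, so *orvZ* is transcribed.
So OrvZ is produced and active.
CilZ is produced constitutively and is active.
With repressor OrvZ bound, *zorH* is not transcribed.
→ *zorH* is OFF in B.

A only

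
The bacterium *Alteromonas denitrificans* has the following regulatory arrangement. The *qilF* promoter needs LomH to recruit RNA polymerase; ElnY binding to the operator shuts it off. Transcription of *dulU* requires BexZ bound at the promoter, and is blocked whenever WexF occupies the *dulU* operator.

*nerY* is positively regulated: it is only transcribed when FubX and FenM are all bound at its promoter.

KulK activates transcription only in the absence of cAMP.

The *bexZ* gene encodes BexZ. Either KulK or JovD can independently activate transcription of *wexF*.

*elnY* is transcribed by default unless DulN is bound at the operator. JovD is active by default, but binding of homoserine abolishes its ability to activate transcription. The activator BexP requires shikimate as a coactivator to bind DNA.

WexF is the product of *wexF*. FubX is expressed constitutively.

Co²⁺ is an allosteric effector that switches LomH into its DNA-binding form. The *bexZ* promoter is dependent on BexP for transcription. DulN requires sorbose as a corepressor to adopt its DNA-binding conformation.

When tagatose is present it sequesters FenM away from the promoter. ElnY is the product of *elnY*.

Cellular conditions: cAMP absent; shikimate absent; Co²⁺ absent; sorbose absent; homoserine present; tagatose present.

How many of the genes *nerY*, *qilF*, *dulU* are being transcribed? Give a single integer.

0

FubX is produced constitutively and is active.
Tagatose is present, so FenM is inactive.
Required activator FenM is absent, so *nerY* is not transcribed.
→ *nerY* is OFF.
Sorbose is absent, so DulN is inactive.
With no repressor bound, *elnY* is transcribed.
So ElnY is produced and active.
Co²⁺ is absent, so LomH is inactive.
With repressor ElnY bound, *qilF* is not transcribed.
→ *qilF* is OFF.
Shikimate is absent, so BexP is inactive.
Required activator BexP is absent, so *bexZ* is not transcribed.
So BexZ is not produced.
cAMP is absent, so KulK is active.
Homoserine is present, so JovD is inactive.
Activator KulK is present, so *wexF* is transcribed.
So WexF is produced and active.
With repressor WexF bound, *dulU* is not transcribed.
→ *dulU* is OFF.
0 of the 3 genes are transcribed.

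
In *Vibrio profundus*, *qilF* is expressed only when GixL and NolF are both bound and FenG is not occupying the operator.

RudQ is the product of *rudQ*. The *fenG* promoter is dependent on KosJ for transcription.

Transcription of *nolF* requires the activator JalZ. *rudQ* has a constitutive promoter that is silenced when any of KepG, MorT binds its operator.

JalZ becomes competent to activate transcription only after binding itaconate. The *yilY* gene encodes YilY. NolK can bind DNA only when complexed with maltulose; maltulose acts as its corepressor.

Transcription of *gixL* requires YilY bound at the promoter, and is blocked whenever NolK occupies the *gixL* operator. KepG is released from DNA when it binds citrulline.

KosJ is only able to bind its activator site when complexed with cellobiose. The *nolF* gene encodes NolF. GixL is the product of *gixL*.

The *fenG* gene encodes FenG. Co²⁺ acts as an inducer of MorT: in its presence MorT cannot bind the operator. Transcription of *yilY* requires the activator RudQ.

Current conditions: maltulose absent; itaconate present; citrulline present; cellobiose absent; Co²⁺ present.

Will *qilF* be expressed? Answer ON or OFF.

ON

Maltulose is absent, so NolK is inactive.
Citrulline is present, so KepG is inactive.
Co²⁺ is present, so MorT is inactive.
With no repressor bound, *rudQ* is transcribed.
So RudQ is produced and active.
No repressor is bound and RudQ is active, so *yilY* is transcribed.
So YilY is produced and active.
No repressor is bound and YilY is active, so *gixL* is transcribed.
So GixL is produced and active.
Itaconate is present, so JalZ is active.
No repressor is bound and JalZ is active, so *nolF* is transcribed.
So NolF is produced and active.
Cellobiose is absent, so KosJ is inactive.
Required activator KosJ is absent, so *fenG* is not transcribed.
So FenG is not produced.
No repressor is bound and GixL and NolF are active, so *qilF* is transcribed.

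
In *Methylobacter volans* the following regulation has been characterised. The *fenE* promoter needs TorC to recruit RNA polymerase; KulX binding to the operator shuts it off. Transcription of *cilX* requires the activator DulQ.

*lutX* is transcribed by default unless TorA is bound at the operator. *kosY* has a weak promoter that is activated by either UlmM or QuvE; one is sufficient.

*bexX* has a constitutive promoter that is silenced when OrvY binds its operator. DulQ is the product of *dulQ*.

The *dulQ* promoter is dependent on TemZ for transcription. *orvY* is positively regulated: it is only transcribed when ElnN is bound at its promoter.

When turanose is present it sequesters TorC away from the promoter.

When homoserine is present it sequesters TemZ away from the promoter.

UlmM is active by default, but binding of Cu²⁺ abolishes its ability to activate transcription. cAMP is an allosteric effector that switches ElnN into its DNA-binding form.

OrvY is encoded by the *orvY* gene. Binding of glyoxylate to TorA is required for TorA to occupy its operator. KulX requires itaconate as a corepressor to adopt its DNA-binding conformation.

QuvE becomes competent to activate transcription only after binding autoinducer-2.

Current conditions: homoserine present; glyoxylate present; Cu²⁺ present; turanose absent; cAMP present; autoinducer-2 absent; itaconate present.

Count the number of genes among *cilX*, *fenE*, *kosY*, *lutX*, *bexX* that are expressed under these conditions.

0

Homoserine is present, so TemZ is inactive.
Required activator TemZ is absent, so *dulQ* is not transcribed.
So DulQ is not produced.
Required activator DulQ is absent, so *cilX* is not transcribed.
→ *cilX* is OFF.
Turanose is absent, so TorC is active.
Itaconate is present, so KulX is active.
With repressor KulX bound, *fenE* is not transcribed.
→ *fenE* is OFF.
Cu²⁺ is present, so UlmM is inactive.
Autoinducer-2 is absent, so QuvE is inactive.
No activator is available at the *kosY* promoter, so *kosY* is not transcribed.
→ *kosY* is OFF.
Glyoxylate is present, so TorA is active.
With repressor TorA bound, *lutX* is not transcribed.
→ *lutX* is OFF.
cAMP is present, so ElnN is active.
No repressor is bound and ElnN is active, so *orvY* is transcribed.
So OrvY is produced and active.
With repressor OrvY bound, *bexX* is not transcribed.
→ *bexX* is OFF.
0 of the 5 genes are transcribed.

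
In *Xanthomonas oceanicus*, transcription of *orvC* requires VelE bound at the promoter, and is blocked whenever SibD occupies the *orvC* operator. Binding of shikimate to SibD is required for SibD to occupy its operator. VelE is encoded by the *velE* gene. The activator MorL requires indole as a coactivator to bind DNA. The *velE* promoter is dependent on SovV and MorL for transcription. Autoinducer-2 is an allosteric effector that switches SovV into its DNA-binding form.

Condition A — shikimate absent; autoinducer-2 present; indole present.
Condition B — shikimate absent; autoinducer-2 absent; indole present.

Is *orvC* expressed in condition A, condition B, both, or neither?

A only

Condition A:
Shikimate is absent, so SibD is inactive.
Autoinducer-2 is present, so SovV is active.
Indole is present, so MorL is active.
No repressor is bound and SovV and MorL are active, so *velE* is transcribed.
So VelE is produced and active.
No repressor is bound and VelE is active, so *orvC* is transcribed.
→ *orvC* is ON in A.
Condition B:
Shikimate is absent, so SibD is inactive.
Autoinducer-2 is absent, so SovV is inactive.
Indole is present, so MorL is active.
Required activator SovV is absent, so *velE* is not transcribed.
So VelE is not produced.
Required activator VelE is absent, so *orvC* is not transcribed.
→ *orvC* is OFF in B.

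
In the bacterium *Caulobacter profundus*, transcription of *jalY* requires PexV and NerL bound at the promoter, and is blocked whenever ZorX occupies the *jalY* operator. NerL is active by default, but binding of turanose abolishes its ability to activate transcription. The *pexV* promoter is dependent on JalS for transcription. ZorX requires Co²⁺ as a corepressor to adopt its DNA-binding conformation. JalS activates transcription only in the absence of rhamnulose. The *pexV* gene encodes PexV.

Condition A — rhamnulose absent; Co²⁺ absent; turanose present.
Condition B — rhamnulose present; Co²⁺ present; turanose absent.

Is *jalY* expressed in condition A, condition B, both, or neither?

neither

Condition A:
Rhamnulose is absent, so JalS is active.
No repressor is bound and JalS is active, so *pexV* is transcribed.
So PexV is produced and active.
Co²⁺ is absent, so ZorX is inactive.
Turanose is present, so NerL is inactive.
Required activator NerL is absent, so *jalY* is not transcribed.
→ *jalY* is OFF in A.
Condition B:
Rhamnulose is present, so JalS is inactive.
Required activator JalS is absent, so *pexV* is not transcribed.
So PexV is not produced.
Co²⁺ is present, so ZorX is active.
Turanose is absent, so NerL is active.
With repressor ZorX bound, *jalY* is not transcribed.
→ *jalY* is OFF in B.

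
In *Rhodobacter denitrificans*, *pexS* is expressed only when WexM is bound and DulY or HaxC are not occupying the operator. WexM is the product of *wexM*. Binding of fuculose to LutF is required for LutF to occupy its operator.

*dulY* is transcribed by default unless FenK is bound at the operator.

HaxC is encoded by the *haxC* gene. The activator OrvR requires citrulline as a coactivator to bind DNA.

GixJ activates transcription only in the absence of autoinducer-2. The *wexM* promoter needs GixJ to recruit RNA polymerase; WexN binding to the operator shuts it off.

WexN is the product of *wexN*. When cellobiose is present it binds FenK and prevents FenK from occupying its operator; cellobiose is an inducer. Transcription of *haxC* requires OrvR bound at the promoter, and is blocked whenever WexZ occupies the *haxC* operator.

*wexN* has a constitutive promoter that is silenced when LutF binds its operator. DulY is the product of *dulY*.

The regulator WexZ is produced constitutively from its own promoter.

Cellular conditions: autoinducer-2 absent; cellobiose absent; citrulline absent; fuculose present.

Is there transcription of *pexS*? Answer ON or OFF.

Autoinducer-2 is absent, so GixJ is active.
Fuculose is present, so LutF is active.
With repressor LutF bound, *wexN* is not transcribed.
So WexN is not produced.
No repressor is bound and GixJ is active, so *wexM* is transcribed.
So WexM is produced and active.
Cellobiose is absent, so FenK is active.
With repressor FenK bound, *dulY* is not transcribed.
So DulY is not produced.
WexZ is produced constitutively and is active.
Citrulline is absent, so OrvR is inactive.
With repressor WexZ bound, *haxC* is not transcribed.
So HaxC is not produced.
No repressor is bound and WexM is active, so *pexS* is transcribed.

ON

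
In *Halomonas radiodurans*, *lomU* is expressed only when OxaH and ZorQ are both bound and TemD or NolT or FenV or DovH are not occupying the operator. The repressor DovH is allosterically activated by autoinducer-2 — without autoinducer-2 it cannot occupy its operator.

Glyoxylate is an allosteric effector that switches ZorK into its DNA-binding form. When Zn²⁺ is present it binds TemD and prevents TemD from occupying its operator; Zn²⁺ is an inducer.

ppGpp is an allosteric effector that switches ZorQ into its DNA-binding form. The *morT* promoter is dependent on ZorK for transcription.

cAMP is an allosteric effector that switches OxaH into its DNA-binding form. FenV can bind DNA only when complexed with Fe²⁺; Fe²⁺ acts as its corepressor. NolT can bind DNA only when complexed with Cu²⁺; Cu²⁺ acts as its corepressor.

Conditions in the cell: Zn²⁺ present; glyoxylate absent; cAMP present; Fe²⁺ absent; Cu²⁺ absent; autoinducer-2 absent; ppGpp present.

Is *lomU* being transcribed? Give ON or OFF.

ON

Zn²⁺ is present, so TemD is inactive.
Cu²⁺ is absent, so NolT is inactive.
cAMP is present, so OxaH is active.
Fe²⁺ is absent, so FenV is inactive.
ppGpp is present, so ZorQ is active.
Autoinducer-2 is absent, so DovH is inactive.
No repressor is bound and OxaH and ZorQ are active, so *lomU* is transcribed.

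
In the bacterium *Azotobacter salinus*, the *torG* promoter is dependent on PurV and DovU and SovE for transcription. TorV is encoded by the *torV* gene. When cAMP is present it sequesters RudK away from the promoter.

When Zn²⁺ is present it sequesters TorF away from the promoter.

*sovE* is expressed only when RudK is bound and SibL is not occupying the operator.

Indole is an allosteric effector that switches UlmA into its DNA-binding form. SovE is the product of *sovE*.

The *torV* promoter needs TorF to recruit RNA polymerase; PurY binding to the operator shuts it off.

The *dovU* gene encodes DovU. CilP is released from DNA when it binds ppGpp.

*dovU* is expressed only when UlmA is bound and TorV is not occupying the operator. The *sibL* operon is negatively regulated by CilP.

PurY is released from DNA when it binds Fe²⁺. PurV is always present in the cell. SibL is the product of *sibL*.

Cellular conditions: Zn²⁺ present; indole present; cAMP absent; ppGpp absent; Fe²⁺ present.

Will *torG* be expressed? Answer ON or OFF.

PurV is produced constitutively and is active.
Indole is present, so UlmA is active.
Zn²⁺ is present, so TorF is inactive.
Fe²⁺ is present, so PurY is inactive.
Required activator TorF is absent, so *torV* is not transcribed.
So TorV is not produced.
No repressor is bound and UlmA is active, so *dovU* is transcribed.
So DovU is produced and active.
ppGpp is absent, so CilP is active.
With repressor CilP bound, *sibL* is not transcribed.
So SibL is not produced.
cAMP is absent, so RudK is active.
No repressor is bound and RudK is active, so *sovE* is transcribed.
So SovE is produced and active.
No repressor is bound and PurV and DovU and SovE are active, so *torG* is transcribed.

ON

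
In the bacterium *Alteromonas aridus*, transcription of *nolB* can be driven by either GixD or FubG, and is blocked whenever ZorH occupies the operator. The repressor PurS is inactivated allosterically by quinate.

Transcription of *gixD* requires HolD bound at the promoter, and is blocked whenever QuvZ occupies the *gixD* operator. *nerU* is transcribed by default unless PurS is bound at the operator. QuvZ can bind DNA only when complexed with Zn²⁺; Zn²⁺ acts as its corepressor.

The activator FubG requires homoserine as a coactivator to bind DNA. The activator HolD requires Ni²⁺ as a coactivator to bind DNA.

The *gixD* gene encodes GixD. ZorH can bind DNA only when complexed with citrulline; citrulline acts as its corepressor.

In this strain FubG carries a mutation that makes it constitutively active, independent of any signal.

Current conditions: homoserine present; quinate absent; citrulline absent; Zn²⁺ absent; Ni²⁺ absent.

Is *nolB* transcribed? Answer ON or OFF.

ON

Citrulline is absent, so ZorH is inactive.
Zn²⁺ is absent, so QuvZ is inactive.
Ni²⁺ is absent, so HolD is inactive.
Required activator HolD is absent, so *gixD* is not transcribed.
So GixD is not produced.
FubG is constitutively active in this strain.
Activator FubG is present, so *nolB* is transcribed.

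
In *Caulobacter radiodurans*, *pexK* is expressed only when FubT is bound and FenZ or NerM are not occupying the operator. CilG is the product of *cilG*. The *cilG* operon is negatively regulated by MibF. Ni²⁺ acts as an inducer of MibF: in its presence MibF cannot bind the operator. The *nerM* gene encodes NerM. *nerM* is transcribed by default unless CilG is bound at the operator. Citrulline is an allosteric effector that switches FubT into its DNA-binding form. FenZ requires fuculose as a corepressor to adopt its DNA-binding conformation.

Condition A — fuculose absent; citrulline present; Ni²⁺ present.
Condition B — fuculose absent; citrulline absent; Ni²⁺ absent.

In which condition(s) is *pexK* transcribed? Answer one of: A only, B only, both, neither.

A only

Condition A:
Fuculose is absent, so FenZ is inactive.
Citrulline is present, so FubT is active.
Ni²⁺ is present, so MibF is inactive.
With no repressor bound, *cilG* is transcribed.
So CilG is produced and active.
With repressor CilG bound, *nerM* is not transcribed.
So NerM is not produced.
No repressor is bound and FubT is active, so *pexK* is transcribed.
→ *pexK* is ON in A.
Condition B:
Fuculose is absent, so FenZ is inactive.
Citrulline is absent, so FubT is inactive.
Ni²⁺ is absent, so MibF is active.
With repressor MibF bound, *cilG* is not transcribed.
So CilG is not produced.
With no repressor bound, *nerM* is transcribed.
So NerM is produced and active.
With repressor NerM bound, *pexK* is not transcribed.
→ *pexK* is OFF in B.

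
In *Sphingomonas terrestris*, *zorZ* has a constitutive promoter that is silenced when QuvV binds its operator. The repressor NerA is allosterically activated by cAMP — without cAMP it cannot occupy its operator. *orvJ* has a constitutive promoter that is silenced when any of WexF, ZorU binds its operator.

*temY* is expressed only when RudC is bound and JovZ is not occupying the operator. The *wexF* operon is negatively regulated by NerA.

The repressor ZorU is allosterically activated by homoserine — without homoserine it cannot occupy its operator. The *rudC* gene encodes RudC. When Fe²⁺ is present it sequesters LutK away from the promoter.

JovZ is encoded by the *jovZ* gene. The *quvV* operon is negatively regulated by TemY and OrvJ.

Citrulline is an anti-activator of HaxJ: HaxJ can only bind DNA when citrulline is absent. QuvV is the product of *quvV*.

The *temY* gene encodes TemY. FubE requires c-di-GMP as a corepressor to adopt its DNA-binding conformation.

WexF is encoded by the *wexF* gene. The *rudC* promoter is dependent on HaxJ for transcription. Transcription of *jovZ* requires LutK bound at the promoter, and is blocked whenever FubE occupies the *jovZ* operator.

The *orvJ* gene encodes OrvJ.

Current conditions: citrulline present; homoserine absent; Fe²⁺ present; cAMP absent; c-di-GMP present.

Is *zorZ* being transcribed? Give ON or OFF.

Citrulline is present, so HaxJ is inactive.
Required activator HaxJ is absent, so *rudC* is not transcribed.
So RudC is not produced.
c-di-GMP is present, so FubE is active.
Fe²⁺ is present, so LutK is inactive.
With repressor FubE bound, *jovZ* is not transcribed.
So JovZ is not produced.
Required activator RudC is absent, so *temY* is not transcribed.
So TemY is not produced.
cAMP is absent, so NerA is inactive.
With no repressor bound, *wexF* is transcribed.
So WexF is produced and active.
Homoserine is absent, so ZorU is inactive.
With repressor WexF bound, *orvJ* is not transcribed.
So OrvJ is not produced.
With no repressor bound, *quvV* is transcribed.
So QuvV is produced and active.
With repressor QuvV bound, *zorZ* is not transcribed.

OFF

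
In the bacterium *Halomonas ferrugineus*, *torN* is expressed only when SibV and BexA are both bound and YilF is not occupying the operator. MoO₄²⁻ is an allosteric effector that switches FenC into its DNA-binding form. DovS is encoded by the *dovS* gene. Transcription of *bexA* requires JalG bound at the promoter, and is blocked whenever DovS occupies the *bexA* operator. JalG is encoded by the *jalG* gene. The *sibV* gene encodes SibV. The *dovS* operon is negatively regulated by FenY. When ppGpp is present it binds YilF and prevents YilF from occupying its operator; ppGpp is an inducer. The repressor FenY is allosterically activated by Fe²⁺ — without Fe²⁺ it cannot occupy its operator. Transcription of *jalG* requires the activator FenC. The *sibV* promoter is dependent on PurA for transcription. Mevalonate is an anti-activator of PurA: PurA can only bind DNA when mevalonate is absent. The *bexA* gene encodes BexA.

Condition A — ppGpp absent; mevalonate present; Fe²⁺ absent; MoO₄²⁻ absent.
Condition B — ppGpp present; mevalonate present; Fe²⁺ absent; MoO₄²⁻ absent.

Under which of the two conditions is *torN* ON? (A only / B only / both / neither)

neither

Condition A:
ppGpp is absent, so YilF is active.
Mevalonate is present, so PurA is inactive.
Required activator PurA is absent, so *sibV* is not transcribed.
So SibV is not produced.
Fe²⁺ is absent, so FenY is inactive.
With no repressor bound, *dovS* is transcribed.
So DovS is produced and active.
MoO₄²⁻ is absent, so FenC is inactive.
Required activator FenC is absent, so *jalG* is not transcribed.
So JalG is not produced.
With repressor DovS bound, *bexA* is not transcribed.
So BexA is not produced.
With repressor YilF bound, *torN* is not transcribed.
→ *torN* is OFF in A.
Condition B:
ppGpp is present, so YilF is inactive.
Mevalonate is present, so PurA is inactive.
Required activator PurA is absent, so *sibV* is not transcribed.
So SibV is not produced.
Fe²⁺ is absent, so FenY is inactive.
With no repressor bound, *dovS* is transcribed.
So DovS is produced and active.
MoO₄²⁻ is absent, so FenC is inactive.
Required activator FenC is absent, so *jalG* is not transcribed.
So JalG is not produced.
With repressor DovS bound, *bexA* is not transcribed.
So BexA is not produced.
Required activator SibV is absent, so *torN* is not transcribed.
→ *torN* is OFF in B.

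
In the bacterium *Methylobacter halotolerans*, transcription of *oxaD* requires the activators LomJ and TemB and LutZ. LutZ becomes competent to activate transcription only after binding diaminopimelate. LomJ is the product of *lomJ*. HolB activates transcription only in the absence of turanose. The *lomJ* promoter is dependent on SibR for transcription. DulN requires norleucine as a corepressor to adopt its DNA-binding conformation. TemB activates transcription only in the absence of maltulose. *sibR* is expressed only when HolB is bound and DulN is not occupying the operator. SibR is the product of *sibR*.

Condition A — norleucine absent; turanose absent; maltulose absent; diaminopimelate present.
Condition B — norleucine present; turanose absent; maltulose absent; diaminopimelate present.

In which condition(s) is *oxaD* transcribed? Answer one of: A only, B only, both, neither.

A only

Condition A:
Norleucine is absent, so DulN is inactive.
Turanose is absent, so HolB is active.
No repressor is bound and HolB is active, so *sibR* is transcribed.
So SibR is produced and active.
No repressor is bound and SibR is active, so *lomJ* is transcribed.
So LomJ is produced and active.
Maltulose is absent, so TemB is active.
Diaminopimelate is present, so LutZ is active.
No repressor is bound and LomJ and TemB and LutZ are active, so *oxaD* is transcribed.
→ *oxaD* is ON in A.
Condition B:
Norleucine is present, so DulN is active.
Turanose is absent, so HolB is active.
With repressor DulN bound, *sibR* is not transcribed.
So SibR is not produced.
Required activator SibR is absent, so *lomJ* is not transcribed.
So LomJ is not produced.
Maltulose is absent, so TemB is active.
Diaminopimelate is present, so LutZ is active.
Required activator LomJ is absent, so *oxaD* is not transcribed.
→ *oxaD* is OFF in B.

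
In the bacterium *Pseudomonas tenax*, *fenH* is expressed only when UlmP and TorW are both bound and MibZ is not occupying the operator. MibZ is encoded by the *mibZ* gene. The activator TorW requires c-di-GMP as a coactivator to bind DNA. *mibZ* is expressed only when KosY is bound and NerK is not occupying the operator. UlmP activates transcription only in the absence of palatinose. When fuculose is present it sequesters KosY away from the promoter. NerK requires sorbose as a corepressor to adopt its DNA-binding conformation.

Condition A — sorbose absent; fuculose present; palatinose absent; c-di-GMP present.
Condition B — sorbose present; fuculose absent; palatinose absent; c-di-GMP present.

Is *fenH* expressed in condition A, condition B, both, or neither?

both

Condition A:
Sorbose is absent, so NerK is inactive.
Fuculose is present, so KosY is inactive.
Required activator KosY is absent, so *mibZ* is not transcribed.
So MibZ is not produced.
Palatinose is absent, so UlmP is active.
c-di-GMP is present, so TorW is active.
No repressor is bound and UlmP and TorW are active, so *fenH* is transcribed.
→ *fenH* is ON in A.
Condition B:
Sorbose is present, so NerK is active.
Fuculose is absent, so KosY is active.
With repressor NerK bound, *mibZ* is not transcribed.
So MibZ is not produced.
Palatinose is absent, so UlmP is active.
c-di-GMP is present, so TorW is active.
No repressor is bound and UlmP and TorW are active, so *fenH* is transcribed.
→ *fenH* is ON in B.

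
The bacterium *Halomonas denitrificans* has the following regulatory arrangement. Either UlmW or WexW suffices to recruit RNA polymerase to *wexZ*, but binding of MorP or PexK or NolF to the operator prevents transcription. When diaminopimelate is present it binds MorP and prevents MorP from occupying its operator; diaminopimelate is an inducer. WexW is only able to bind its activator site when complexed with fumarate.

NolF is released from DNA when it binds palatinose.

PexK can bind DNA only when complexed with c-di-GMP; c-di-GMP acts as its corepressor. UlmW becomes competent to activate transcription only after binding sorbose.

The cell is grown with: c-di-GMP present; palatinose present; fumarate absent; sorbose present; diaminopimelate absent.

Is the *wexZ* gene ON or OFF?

Diaminopimelate is absent, so MorP is active.
c-di-GMP is present, so PexK is active.
Palatinose is present, so NolF is inactive.
Sorbose is present, so UlmW is active.
Fumarate is absent, so WexW is inactive.
With repressor MorP bound, *wexZ* is not transcribed.

OFF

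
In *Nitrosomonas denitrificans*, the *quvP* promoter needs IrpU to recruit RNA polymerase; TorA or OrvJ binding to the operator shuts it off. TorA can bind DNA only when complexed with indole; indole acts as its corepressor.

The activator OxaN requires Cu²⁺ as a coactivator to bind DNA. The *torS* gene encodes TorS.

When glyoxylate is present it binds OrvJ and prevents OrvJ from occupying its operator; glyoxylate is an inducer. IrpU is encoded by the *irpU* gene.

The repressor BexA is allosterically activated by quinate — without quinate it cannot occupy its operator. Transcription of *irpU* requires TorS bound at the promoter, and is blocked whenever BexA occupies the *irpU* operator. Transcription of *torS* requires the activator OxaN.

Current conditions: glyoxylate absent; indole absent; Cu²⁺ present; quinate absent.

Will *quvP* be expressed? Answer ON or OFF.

Cu²⁺ is present, so OxaN is active.
No repressor is bound and OxaN is active, so *torS* is transcribed.
So TorS is produced and active.
Quinate is absent, so BexA is inactive.
No repressor is bound and TorS is active, so *irpU* is transcribed.
So IrpU is produced and active.
Indole is absent, so TorA is inactive.
Glyoxylate is absent, so OrvJ is active.
With repressor OrvJ bound, *quvP* is not transcribed.

OFF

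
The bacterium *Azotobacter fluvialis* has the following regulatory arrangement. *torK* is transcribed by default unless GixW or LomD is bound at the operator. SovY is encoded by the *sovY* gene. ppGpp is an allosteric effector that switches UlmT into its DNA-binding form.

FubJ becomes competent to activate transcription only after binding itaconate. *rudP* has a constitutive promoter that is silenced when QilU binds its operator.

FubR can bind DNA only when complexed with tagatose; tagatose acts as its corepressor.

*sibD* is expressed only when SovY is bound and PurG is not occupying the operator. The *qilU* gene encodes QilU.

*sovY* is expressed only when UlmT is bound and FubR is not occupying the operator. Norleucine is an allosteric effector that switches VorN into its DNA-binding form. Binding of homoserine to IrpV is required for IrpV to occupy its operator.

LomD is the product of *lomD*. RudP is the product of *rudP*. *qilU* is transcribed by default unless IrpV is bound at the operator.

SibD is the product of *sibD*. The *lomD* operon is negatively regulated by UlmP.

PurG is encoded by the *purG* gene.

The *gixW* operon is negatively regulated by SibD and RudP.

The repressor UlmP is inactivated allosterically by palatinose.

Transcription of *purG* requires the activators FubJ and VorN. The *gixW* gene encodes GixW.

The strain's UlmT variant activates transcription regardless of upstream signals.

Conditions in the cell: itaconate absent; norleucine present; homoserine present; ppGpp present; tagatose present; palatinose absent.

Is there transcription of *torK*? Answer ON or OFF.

ON

Itaconate is absent, so FubJ is inactive.
Norleucine is present, so VorN is active.
Required activator FubJ is absent, so *purG* is not transcribed.
So PurG is not produced.
Tagatose is present, so FubR is active.
UlmT is constitutively active in this strain.
With repressor FubR bound, *sovY* is not transcribed.
So SovY is not produced.
Required activator SovY is absent, so *sibD* is not transcribed.
So SibD is not produced.
Homoserine is present, so IrpV is active.
With repressor IrpV bound, *qilU* is not transcribed.
So QilU is not produced.
With no repressor bound, *rudP* is transcribed.
So RudP is produced and active.
With repressor RudP bound, *gixW* is not transcribed.
So GixW is not produced.
Palatinose is absent, so UlmP is active.
With repressor UlmP bound, *lomD* is not transcribed.
So LomD is not produced.
With no repressor bound, *torK* is transcribed.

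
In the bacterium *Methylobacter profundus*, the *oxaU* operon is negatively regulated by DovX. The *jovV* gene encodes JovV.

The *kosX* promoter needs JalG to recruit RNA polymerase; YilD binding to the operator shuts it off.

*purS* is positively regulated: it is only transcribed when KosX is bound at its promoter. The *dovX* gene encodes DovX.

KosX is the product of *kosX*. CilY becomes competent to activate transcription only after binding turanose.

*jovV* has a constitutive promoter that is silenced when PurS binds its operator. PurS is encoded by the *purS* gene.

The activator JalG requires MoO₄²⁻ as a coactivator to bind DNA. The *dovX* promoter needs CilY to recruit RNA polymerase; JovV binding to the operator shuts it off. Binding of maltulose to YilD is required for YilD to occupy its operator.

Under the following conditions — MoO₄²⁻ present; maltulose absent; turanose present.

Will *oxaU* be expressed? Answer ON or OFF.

Maltulose is absent, so YilD is inactive.
MoO₄²⁻ is present, so JalG is active.
No repressor is bound and JalG is active, so *kosX* is transcribed.
So KosX is produced and active.
No repressor is bound and KosX is active, so *purS* is transcribed.
So PurS is produced and active.
With repressor PurS bound, *jovV* is not transcribed.
So JovV is not produced.
Turanose is present, so CilY is active.
No repressor is bound and CilY is active, so *dovX* is transcribed.
So DovX is produced and active.
With repressor DovX bound, *oxaU* is not transcribed.

OFF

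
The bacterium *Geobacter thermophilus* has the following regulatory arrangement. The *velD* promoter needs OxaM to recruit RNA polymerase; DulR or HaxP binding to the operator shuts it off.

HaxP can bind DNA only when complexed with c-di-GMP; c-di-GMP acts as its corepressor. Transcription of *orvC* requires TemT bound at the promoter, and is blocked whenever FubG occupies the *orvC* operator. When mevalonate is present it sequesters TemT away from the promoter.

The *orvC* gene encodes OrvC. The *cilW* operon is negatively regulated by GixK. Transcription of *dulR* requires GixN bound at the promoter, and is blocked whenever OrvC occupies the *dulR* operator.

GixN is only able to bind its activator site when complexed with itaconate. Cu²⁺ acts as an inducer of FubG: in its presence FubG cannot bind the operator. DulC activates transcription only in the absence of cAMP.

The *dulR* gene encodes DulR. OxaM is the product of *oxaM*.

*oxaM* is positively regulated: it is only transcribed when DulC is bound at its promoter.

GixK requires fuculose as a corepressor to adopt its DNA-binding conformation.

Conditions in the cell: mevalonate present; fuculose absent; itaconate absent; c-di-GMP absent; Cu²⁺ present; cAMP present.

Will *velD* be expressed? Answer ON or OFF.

cAMP is present, so DulC is inactive.
Required activator DulC is absent, so *oxaM* is not transcribed.
So OxaM is not produced.
Mevalonate is present, so TemT is inactive.
Cu²⁺ is present, so FubG is inactive.
Required activator TemT is absent, so *orvC* is not transcribed.
So OrvC is not produced.
Itaconate is absent, so GixN is inactive.
Required activator GixN is absent, so *dulR* is not transcribed.
So DulR is not produced.
c-di-GMP is absent, so HaxP is inactive.
Required activator OxaM is absent, so *velD* is not transcribed.

OFF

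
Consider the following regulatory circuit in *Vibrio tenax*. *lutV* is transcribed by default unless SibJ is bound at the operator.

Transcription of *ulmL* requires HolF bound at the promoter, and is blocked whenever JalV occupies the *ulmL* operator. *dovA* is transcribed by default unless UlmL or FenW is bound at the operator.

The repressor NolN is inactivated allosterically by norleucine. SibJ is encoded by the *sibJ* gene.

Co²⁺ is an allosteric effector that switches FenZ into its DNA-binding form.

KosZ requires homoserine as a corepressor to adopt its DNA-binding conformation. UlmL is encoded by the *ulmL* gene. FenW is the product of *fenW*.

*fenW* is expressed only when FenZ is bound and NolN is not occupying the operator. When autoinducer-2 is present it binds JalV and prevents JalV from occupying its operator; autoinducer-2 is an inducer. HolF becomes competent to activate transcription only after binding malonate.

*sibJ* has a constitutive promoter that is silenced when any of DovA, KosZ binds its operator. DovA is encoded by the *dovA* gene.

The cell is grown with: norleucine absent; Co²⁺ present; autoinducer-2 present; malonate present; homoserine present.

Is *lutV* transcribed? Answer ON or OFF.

Malonate is present, so HolF is active.
Autoinducer-2 is present, so JalV is inactive.
No repressor is bound and HolF is active, so *ulmL* is transcribed.
So UlmL is produced and active.
Norleucine is absent, so NolN is active.
Co²⁺ is present, so FenZ is active.
With repressor NolN bound, *fenW* is not transcribed.
So FenW is not produced.
With repressor UlmL bound, *dovA* is not transcribed.
So DovA is not produced.
Homoserine is present, so KosZ is active.
With repressor KosZ bound, *sibJ* is not transcribed.
So SibJ is not produced.
With no repressor bound, *lutV* is transcribed.

ON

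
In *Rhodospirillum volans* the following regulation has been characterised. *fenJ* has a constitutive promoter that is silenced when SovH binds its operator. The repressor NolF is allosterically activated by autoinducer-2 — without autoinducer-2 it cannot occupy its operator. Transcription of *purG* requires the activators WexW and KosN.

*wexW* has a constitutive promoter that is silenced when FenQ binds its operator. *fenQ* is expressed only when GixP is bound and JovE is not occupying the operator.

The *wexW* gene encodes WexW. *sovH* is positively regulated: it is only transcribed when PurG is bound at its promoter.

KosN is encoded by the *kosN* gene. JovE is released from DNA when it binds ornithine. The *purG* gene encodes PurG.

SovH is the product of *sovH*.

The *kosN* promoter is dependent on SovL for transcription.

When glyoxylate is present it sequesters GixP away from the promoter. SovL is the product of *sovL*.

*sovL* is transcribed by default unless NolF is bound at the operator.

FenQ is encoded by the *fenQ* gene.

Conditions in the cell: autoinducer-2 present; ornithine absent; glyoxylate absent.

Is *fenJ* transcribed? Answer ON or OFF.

Ornithine is absent, so JovE is active.
Glyoxylate is absent, so GixP is active.
With repressor JovE bound, *fenQ* is not transcribed.
So FenQ is not produced.
With no repressor bound, *wexW* is transcribed.
So WexW is produced and active.
Autoinducer-2 is present, so NolF is active.
With repressor NolF bound, *sovL* is not transcribed.
So SovL is not produced.
Required activator SovL is absent, so *kosN* is not transcribed.
So KosN is not produced.
Required activator KosN is absent, so *purG* is not transcribed.
So PurG is not produced.
Required activator PurG is absent, so *sovH* is not transcribed.
So SovH is not produced.
With no repressor bound, *fenJ* is transcribed.

ON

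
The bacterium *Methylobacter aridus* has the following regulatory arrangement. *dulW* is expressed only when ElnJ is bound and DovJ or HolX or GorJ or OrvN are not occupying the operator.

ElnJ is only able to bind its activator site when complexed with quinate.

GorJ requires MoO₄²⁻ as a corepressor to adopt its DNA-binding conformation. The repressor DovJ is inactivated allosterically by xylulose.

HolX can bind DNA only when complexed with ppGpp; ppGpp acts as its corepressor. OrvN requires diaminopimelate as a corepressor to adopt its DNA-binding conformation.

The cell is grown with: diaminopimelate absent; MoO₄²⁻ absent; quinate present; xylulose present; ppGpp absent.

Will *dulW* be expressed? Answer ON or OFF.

Xylulose is present, so DovJ is inactive.
ppGpp is absent, so HolX is inactive.
MoO₄²⁻ is absent, so GorJ is inactive.
Diaminopimelate is absent, so OrvN is inactive.
Quinate is present, so ElnJ is active.
No repressor is bound and ElnJ is active, so *dulW* is transcribed.

ON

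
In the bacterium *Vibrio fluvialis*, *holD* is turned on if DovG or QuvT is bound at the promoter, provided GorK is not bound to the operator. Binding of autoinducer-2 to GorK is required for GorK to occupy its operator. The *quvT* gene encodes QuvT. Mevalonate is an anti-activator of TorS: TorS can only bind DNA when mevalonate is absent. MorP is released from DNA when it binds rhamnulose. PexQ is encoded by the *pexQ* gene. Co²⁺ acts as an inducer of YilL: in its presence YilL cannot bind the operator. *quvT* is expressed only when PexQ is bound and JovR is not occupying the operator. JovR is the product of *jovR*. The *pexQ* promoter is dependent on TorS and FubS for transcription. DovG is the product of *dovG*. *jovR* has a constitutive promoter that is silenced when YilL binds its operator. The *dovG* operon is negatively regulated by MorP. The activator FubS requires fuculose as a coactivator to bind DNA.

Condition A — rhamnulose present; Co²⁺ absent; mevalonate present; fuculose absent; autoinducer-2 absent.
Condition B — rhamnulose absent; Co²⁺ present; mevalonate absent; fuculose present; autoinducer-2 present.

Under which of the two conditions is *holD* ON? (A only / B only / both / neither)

A only

Condition A:
Rhamnulose is present, so MorP is inactive.
With no repressor bound, *dovG* is transcribed.
So DovG is produced and active.
Co²⁺ is absent, so YilL is active.
With repressor YilL bound, *jovR* is not transcribed.
So JovR is not produced.
Mevalonate is present, so TorS is inactive.
Fuculose is absent, so FubS is inactive.
Required activator TorS is absent, so *pexQ* is not transcribed.
So PexQ is not produced.
Required activator PexQ is absent, so *quvT* is not transcribed.
So QuvT is not produced.
Autoinducer-2 is absent, so GorK is inactive.
Activator DovG is present, so *holD* is transcribed.
→ *holD* is ON in A.
Condition B:
Rhamnulose is absent, so MorP is active.
With repressor MorP bound, *dovG* is not transcribed.
So DovG is not produced.
Co²⁺ is present, so YilL is inactive.
With no repressor bound, *jovR* is transcribed.
So JovR is produced and active.
Mevalonate is absent, so TorS is active.
Fuculose is present, so FubS is active.
No repressor is bound and TorS and FubS are active, so *pexQ* is transcribed.
So PexQ is produced and active.
With repressor JovR bound, *quvT* is not transcribed.
So QuvT is not produced.
Autoinducer-2 is present, so GorK is active.
With repressor GorK bound, *holD* is not transcribed.
→ *holD* is OFF in B.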